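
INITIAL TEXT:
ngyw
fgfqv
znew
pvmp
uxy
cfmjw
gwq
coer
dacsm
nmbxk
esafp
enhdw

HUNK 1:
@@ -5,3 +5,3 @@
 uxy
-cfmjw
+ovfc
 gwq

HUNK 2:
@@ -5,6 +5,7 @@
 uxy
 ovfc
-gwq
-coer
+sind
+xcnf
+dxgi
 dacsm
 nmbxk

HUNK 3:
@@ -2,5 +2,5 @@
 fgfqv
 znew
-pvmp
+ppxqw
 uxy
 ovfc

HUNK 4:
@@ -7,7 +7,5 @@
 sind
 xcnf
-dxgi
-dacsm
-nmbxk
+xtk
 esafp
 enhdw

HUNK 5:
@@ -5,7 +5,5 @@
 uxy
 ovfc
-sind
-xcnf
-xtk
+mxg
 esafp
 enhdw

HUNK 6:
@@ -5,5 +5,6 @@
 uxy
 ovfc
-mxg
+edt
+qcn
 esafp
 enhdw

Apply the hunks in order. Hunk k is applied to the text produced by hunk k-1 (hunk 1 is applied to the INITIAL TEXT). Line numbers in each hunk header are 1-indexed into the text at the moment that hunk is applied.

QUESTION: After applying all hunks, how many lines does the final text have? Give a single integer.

Hunk 1: at line 5 remove [cfmjw] add [ovfc] -> 12 lines: ngyw fgfqv znew pvmp uxy ovfc gwq coer dacsm nmbxk esafp enhdw
Hunk 2: at line 5 remove [gwq,coer] add [sind,xcnf,dxgi] -> 13 lines: ngyw fgfqv znew pvmp uxy ovfc sind xcnf dxgi dacsm nmbxk esafp enhdw
Hunk 3: at line 2 remove [pvmp] add [ppxqw] -> 13 lines: ngyw fgfqv znew ppxqw uxy ovfc sind xcnf dxgi dacsm nmbxk esafp enhdw
Hunk 4: at line 7 remove [dxgi,dacsm,nmbxk] add [xtk] -> 11 lines: ngyw fgfqv znew ppxqw uxy ovfc sind xcnf xtk esafp enhdw
Hunk 5: at line 5 remove [sind,xcnf,xtk] add [mxg] -> 9 lines: ngyw fgfqv znew ppxqw uxy ovfc mxg esafp enhdw
Hunk 6: at line 5 remove [mxg] add [edt,qcn] -> 10 lines: ngyw fgfqv znew ppxqw uxy ovfc edt qcn esafp enhdw
Final line count: 10

Answer: 10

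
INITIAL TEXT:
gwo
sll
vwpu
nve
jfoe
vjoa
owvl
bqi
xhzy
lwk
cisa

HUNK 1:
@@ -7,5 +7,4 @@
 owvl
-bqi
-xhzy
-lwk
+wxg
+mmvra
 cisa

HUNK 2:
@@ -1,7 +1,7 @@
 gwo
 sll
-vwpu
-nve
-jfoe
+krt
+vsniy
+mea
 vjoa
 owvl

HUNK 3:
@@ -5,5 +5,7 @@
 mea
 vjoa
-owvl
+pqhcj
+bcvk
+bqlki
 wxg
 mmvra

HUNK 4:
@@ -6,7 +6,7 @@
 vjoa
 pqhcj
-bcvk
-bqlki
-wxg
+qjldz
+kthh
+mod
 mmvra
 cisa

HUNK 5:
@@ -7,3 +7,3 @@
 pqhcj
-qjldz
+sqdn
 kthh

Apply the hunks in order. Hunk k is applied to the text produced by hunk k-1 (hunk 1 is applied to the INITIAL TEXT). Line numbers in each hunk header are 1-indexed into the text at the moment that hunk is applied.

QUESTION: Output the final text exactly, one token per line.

Answer: gwo
sll
krt
vsniy
mea
vjoa
pqhcj
sqdn
kthh
mod
mmvra
cisa

Derivation:
Hunk 1: at line 7 remove [bqi,xhzy,lwk] add [wxg,mmvra] -> 10 lines: gwo sll vwpu nve jfoe vjoa owvl wxg mmvra cisa
Hunk 2: at line 1 remove [vwpu,nve,jfoe] add [krt,vsniy,mea] -> 10 lines: gwo sll krt vsniy mea vjoa owvl wxg mmvra cisa
Hunk 3: at line 5 remove [owvl] add [pqhcj,bcvk,bqlki] -> 12 lines: gwo sll krt vsniy mea vjoa pqhcj bcvk bqlki wxg mmvra cisa
Hunk 4: at line 6 remove [bcvk,bqlki,wxg] add [qjldz,kthh,mod] -> 12 lines: gwo sll krt vsniy mea vjoa pqhcj qjldz kthh mod mmvra cisa
Hunk 5: at line 7 remove [qjldz] add [sqdn] -> 12 lines: gwo sll krt vsniy mea vjoa pqhcj sqdn kthh mod mmvra cisa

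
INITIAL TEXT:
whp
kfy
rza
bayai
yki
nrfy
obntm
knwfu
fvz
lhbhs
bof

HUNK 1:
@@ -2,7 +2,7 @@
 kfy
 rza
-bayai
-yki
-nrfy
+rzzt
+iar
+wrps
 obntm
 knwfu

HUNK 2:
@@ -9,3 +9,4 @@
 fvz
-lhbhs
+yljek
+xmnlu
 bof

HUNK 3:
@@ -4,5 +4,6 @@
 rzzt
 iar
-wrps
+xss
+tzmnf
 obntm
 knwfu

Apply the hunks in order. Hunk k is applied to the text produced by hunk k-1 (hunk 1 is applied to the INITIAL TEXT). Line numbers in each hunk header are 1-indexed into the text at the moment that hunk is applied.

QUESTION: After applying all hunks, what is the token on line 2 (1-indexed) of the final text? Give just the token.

Answer: kfy

Derivation:
Hunk 1: at line 2 remove [bayai,yki,nrfy] add [rzzt,iar,wrps] -> 11 lines: whp kfy rza rzzt iar wrps obntm knwfu fvz lhbhs bof
Hunk 2: at line 9 remove [lhbhs] add [yljek,xmnlu] -> 12 lines: whp kfy rza rzzt iar wrps obntm knwfu fvz yljek xmnlu bof
Hunk 3: at line 4 remove [wrps] add [xss,tzmnf] -> 13 lines: whp kfy rza rzzt iar xss tzmnf obntm knwfu fvz yljek xmnlu bof
Final line 2: kfy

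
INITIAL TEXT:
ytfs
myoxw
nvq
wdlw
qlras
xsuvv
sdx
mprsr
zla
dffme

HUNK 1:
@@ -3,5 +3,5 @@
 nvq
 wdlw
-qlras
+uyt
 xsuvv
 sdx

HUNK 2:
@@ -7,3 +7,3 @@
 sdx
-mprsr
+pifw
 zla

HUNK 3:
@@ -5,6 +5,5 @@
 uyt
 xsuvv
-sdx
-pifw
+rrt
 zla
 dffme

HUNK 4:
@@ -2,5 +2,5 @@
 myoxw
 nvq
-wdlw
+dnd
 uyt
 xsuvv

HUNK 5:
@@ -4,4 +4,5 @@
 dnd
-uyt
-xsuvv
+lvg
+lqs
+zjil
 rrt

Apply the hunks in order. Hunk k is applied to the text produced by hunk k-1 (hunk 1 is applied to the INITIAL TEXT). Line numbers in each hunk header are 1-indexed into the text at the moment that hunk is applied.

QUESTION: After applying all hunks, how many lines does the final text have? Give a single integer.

Hunk 1: at line 3 remove [qlras] add [uyt] -> 10 lines: ytfs myoxw nvq wdlw uyt xsuvv sdx mprsr zla dffme
Hunk 2: at line 7 remove [mprsr] add [pifw] -> 10 lines: ytfs myoxw nvq wdlw uyt xsuvv sdx pifw zla dffme
Hunk 3: at line 5 remove [sdx,pifw] add [rrt] -> 9 lines: ytfs myoxw nvq wdlw uyt xsuvv rrt zla dffme
Hunk 4: at line 2 remove [wdlw] add [dnd] -> 9 lines: ytfs myoxw nvq dnd uyt xsuvv rrt zla dffme
Hunk 5: at line 4 remove [uyt,xsuvv] add [lvg,lqs,zjil] -> 10 lines: ytfs myoxw nvq dnd lvg lqs zjil rrt zla dffme
Final line count: 10

Answer: 10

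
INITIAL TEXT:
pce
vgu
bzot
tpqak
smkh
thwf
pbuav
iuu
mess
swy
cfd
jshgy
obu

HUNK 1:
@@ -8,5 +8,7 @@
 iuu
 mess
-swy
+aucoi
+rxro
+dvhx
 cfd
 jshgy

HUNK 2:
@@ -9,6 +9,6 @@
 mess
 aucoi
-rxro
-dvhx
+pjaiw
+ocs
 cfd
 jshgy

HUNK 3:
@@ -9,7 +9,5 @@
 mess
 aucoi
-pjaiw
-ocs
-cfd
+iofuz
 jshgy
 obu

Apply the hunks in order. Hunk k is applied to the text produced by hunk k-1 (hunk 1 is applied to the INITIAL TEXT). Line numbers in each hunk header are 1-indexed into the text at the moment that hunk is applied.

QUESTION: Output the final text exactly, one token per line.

Hunk 1: at line 8 remove [swy] add [aucoi,rxro,dvhx] -> 15 lines: pce vgu bzot tpqak smkh thwf pbuav iuu mess aucoi rxro dvhx cfd jshgy obu
Hunk 2: at line 9 remove [rxro,dvhx] add [pjaiw,ocs] -> 15 lines: pce vgu bzot tpqak smkh thwf pbuav iuu mess aucoi pjaiw ocs cfd jshgy obu
Hunk 3: at line 9 remove [pjaiw,ocs,cfd] add [iofuz] -> 13 lines: pce vgu bzot tpqak smkh thwf pbuav iuu mess aucoi iofuz jshgy obu

Answer: pce
vgu
bzot
tpqak
smkh
thwf
pbuav
iuu
mess
aucoi
iofuz
jshgy
obu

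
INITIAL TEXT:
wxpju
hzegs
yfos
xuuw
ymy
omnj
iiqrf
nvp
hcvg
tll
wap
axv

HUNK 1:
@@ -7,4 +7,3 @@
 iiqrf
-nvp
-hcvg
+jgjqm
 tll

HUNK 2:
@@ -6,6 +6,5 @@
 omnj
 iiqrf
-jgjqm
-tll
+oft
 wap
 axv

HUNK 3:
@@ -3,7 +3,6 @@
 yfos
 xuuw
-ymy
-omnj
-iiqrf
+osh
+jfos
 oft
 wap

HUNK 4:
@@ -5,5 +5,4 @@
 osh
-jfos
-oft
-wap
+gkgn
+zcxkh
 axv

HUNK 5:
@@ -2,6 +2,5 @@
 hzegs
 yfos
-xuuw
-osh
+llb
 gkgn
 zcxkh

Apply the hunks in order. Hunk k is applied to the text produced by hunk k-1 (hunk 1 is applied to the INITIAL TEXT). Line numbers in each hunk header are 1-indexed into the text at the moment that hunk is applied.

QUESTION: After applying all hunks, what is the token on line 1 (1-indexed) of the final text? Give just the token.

Answer: wxpju

Derivation:
Hunk 1: at line 7 remove [nvp,hcvg] add [jgjqm] -> 11 lines: wxpju hzegs yfos xuuw ymy omnj iiqrf jgjqm tll wap axv
Hunk 2: at line 6 remove [jgjqm,tll] add [oft] -> 10 lines: wxpju hzegs yfos xuuw ymy omnj iiqrf oft wap axv
Hunk 3: at line 3 remove [ymy,omnj,iiqrf] add [osh,jfos] -> 9 lines: wxpju hzegs yfos xuuw osh jfos oft wap axv
Hunk 4: at line 5 remove [jfos,oft,wap] add [gkgn,zcxkh] -> 8 lines: wxpju hzegs yfos xuuw osh gkgn zcxkh axv
Hunk 5: at line 2 remove [xuuw,osh] add [llb] -> 7 lines: wxpju hzegs yfos llb gkgn zcxkh axv
Final line 1: wxpju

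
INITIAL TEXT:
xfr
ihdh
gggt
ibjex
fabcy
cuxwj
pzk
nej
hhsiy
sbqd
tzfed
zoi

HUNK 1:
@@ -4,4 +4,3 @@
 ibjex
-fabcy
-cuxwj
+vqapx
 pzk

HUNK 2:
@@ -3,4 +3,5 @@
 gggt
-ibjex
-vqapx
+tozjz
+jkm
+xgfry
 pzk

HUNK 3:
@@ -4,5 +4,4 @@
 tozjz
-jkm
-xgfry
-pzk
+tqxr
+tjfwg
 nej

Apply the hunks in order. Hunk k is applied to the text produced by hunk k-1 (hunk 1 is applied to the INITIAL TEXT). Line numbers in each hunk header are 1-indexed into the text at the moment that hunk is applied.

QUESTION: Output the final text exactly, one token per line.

Hunk 1: at line 4 remove [fabcy,cuxwj] add [vqapx] -> 11 lines: xfr ihdh gggt ibjex vqapx pzk nej hhsiy sbqd tzfed zoi
Hunk 2: at line 3 remove [ibjex,vqapx] add [tozjz,jkm,xgfry] -> 12 lines: xfr ihdh gggt tozjz jkm xgfry pzk nej hhsiy sbqd tzfed zoi
Hunk 3: at line 4 remove [jkm,xgfry,pzk] add [tqxr,tjfwg] -> 11 lines: xfr ihdh gggt tozjz tqxr tjfwg nej hhsiy sbqd tzfed zoi

Answer: xfr
ihdh
gggt
tozjz
tqxr
tjfwg
nej
hhsiy
sbqd
tzfed
zoi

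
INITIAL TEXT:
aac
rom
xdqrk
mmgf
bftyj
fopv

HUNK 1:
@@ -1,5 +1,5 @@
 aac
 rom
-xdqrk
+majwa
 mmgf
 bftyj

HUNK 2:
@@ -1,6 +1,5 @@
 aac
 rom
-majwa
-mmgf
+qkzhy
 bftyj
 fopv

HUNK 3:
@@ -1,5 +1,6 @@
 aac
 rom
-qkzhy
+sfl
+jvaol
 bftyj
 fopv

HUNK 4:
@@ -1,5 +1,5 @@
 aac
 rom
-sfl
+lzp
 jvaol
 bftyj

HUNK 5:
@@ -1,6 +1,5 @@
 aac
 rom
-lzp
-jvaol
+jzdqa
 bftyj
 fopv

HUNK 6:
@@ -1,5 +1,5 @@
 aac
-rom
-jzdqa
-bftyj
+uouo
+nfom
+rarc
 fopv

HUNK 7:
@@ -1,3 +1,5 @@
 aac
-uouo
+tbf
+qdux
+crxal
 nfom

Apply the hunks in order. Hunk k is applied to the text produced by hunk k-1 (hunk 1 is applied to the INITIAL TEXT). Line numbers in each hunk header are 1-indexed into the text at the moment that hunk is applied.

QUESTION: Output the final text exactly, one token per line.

Answer: aac
tbf
qdux
crxal
nfom
rarc
fopv

Derivation:
Hunk 1: at line 1 remove [xdqrk] add [majwa] -> 6 lines: aac rom majwa mmgf bftyj fopv
Hunk 2: at line 1 remove [majwa,mmgf] add [qkzhy] -> 5 lines: aac rom qkzhy bftyj fopv
Hunk 3: at line 1 remove [qkzhy] add [sfl,jvaol] -> 6 lines: aac rom sfl jvaol bftyj fopv
Hunk 4: at line 1 remove [sfl] add [lzp] -> 6 lines: aac rom lzp jvaol bftyj fopv
Hunk 5: at line 1 remove [lzp,jvaol] add [jzdqa] -> 5 lines: aac rom jzdqa bftyj fopv
Hunk 6: at line 1 remove [rom,jzdqa,bftyj] add [uouo,nfom,rarc] -> 5 lines: aac uouo nfom rarc fopv
Hunk 7: at line 1 remove [uouo] add [tbf,qdux,crxal] -> 7 lines: aac tbf qdux crxal nfom rarc fopv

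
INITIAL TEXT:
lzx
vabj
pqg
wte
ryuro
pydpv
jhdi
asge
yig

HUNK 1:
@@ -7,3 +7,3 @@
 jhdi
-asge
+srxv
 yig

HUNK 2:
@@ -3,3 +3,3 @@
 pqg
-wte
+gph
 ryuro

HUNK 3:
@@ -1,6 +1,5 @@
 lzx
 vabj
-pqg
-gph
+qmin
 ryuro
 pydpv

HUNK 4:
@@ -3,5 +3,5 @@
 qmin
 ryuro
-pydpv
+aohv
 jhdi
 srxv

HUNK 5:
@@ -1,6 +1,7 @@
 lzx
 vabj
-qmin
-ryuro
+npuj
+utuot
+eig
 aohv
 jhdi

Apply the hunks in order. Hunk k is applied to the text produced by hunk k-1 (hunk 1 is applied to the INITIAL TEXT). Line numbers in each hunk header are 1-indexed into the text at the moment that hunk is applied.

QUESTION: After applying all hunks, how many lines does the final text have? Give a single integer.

Hunk 1: at line 7 remove [asge] add [srxv] -> 9 lines: lzx vabj pqg wte ryuro pydpv jhdi srxv yig
Hunk 2: at line 3 remove [wte] add [gph] -> 9 lines: lzx vabj pqg gph ryuro pydpv jhdi srxv yig
Hunk 3: at line 1 remove [pqg,gph] add [qmin] -> 8 lines: lzx vabj qmin ryuro pydpv jhdi srxv yig
Hunk 4: at line 3 remove [pydpv] add [aohv] -> 8 lines: lzx vabj qmin ryuro aohv jhdi srxv yig
Hunk 5: at line 1 remove [qmin,ryuro] add [npuj,utuot,eig] -> 9 lines: lzx vabj npuj utuot eig aohv jhdi srxv yig
Final line count: 9

Answer: 9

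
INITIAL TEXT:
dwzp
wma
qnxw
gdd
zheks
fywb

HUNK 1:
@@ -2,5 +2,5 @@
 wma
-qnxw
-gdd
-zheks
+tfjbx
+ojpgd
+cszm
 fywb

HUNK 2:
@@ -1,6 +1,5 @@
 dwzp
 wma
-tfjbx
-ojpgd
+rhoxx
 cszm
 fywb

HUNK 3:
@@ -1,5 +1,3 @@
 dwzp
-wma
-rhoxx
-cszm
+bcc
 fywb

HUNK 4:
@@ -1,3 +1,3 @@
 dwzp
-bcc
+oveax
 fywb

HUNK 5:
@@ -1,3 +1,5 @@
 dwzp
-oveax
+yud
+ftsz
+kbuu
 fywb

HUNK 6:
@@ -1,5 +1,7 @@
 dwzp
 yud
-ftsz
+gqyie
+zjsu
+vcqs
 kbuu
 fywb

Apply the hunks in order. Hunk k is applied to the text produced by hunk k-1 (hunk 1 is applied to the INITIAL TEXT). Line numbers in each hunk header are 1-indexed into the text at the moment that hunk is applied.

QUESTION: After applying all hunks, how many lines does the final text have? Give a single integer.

Answer: 7

Derivation:
Hunk 1: at line 2 remove [qnxw,gdd,zheks] add [tfjbx,ojpgd,cszm] -> 6 lines: dwzp wma tfjbx ojpgd cszm fywb
Hunk 2: at line 1 remove [tfjbx,ojpgd] add [rhoxx] -> 5 lines: dwzp wma rhoxx cszm fywb
Hunk 3: at line 1 remove [wma,rhoxx,cszm] add [bcc] -> 3 lines: dwzp bcc fywb
Hunk 4: at line 1 remove [bcc] add [oveax] -> 3 lines: dwzp oveax fywb
Hunk 5: at line 1 remove [oveax] add [yud,ftsz,kbuu] -> 5 lines: dwzp yud ftsz kbuu fywb
Hunk 6: at line 1 remove [ftsz] add [gqyie,zjsu,vcqs] -> 7 lines: dwzp yud gqyie zjsu vcqs kbuu fywb
Final line count: 7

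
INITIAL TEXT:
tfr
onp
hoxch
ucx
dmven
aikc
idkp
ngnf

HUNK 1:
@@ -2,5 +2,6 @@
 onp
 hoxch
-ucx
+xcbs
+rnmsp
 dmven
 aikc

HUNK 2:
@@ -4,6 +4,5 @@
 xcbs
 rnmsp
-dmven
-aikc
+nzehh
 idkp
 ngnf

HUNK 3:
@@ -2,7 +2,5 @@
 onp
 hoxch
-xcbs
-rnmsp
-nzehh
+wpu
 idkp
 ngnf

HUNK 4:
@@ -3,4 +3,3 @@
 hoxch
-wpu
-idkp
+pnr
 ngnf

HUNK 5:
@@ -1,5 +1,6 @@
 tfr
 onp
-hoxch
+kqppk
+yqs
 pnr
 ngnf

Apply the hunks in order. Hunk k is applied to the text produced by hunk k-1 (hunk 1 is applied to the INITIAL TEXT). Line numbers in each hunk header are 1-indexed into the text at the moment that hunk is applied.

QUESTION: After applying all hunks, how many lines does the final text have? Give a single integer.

Hunk 1: at line 2 remove [ucx] add [xcbs,rnmsp] -> 9 lines: tfr onp hoxch xcbs rnmsp dmven aikc idkp ngnf
Hunk 2: at line 4 remove [dmven,aikc] add [nzehh] -> 8 lines: tfr onp hoxch xcbs rnmsp nzehh idkp ngnf
Hunk 3: at line 2 remove [xcbs,rnmsp,nzehh] add [wpu] -> 6 lines: tfr onp hoxch wpu idkp ngnf
Hunk 4: at line 3 remove [wpu,idkp] add [pnr] -> 5 lines: tfr onp hoxch pnr ngnf
Hunk 5: at line 1 remove [hoxch] add [kqppk,yqs] -> 6 lines: tfr onp kqppk yqs pnr ngnf
Final line count: 6

Answer: 6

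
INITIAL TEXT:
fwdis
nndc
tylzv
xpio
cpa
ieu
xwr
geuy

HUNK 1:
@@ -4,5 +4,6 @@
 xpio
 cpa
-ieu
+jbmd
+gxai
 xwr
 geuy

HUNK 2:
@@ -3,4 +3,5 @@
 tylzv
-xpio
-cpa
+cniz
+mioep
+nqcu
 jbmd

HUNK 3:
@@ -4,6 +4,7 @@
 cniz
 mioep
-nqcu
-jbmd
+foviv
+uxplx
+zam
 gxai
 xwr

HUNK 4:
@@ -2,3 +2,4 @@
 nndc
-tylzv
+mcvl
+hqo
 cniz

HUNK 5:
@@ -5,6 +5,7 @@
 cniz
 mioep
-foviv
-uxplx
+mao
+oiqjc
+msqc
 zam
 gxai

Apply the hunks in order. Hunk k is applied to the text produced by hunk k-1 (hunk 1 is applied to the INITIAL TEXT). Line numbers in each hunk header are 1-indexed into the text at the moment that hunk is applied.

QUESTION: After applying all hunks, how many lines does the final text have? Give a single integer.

Hunk 1: at line 4 remove [ieu] add [jbmd,gxai] -> 9 lines: fwdis nndc tylzv xpio cpa jbmd gxai xwr geuy
Hunk 2: at line 3 remove [xpio,cpa] add [cniz,mioep,nqcu] -> 10 lines: fwdis nndc tylzv cniz mioep nqcu jbmd gxai xwr geuy
Hunk 3: at line 4 remove [nqcu,jbmd] add [foviv,uxplx,zam] -> 11 lines: fwdis nndc tylzv cniz mioep foviv uxplx zam gxai xwr geuy
Hunk 4: at line 2 remove [tylzv] add [mcvl,hqo] -> 12 lines: fwdis nndc mcvl hqo cniz mioep foviv uxplx zam gxai xwr geuy
Hunk 5: at line 5 remove [foviv,uxplx] add [mao,oiqjc,msqc] -> 13 lines: fwdis nndc mcvl hqo cniz mioep mao oiqjc msqc zam gxai xwr geuy
Final line count: 13

Answer: 13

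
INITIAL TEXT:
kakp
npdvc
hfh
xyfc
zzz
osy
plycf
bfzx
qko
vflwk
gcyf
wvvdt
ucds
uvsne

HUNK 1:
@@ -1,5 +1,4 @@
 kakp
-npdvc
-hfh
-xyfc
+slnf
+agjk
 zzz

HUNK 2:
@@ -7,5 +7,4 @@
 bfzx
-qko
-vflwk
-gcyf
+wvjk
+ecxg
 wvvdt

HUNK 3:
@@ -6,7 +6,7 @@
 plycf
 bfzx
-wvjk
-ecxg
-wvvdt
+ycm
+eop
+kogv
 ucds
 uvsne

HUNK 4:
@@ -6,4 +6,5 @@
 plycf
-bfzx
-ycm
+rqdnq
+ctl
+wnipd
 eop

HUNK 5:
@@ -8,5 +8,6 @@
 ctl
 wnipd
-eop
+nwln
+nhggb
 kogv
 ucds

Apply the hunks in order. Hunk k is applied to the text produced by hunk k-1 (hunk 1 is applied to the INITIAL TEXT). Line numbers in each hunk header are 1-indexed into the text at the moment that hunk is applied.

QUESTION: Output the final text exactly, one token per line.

Answer: kakp
slnf
agjk
zzz
osy
plycf
rqdnq
ctl
wnipd
nwln
nhggb
kogv
ucds
uvsne

Derivation:
Hunk 1: at line 1 remove [npdvc,hfh,xyfc] add [slnf,agjk] -> 13 lines: kakp slnf agjk zzz osy plycf bfzx qko vflwk gcyf wvvdt ucds uvsne
Hunk 2: at line 7 remove [qko,vflwk,gcyf] add [wvjk,ecxg] -> 12 lines: kakp slnf agjk zzz osy plycf bfzx wvjk ecxg wvvdt ucds uvsne
Hunk 3: at line 6 remove [wvjk,ecxg,wvvdt] add [ycm,eop,kogv] -> 12 lines: kakp slnf agjk zzz osy plycf bfzx ycm eop kogv ucds uvsne
Hunk 4: at line 6 remove [bfzx,ycm] add [rqdnq,ctl,wnipd] -> 13 lines: kakp slnf agjk zzz osy plycf rqdnq ctl wnipd eop kogv ucds uvsne
Hunk 5: at line 8 remove [eop] add [nwln,nhggb] -> 14 lines: kakp slnf agjk zzz osy plycf rqdnq ctl wnipd nwln nhggb kogv ucds uvsne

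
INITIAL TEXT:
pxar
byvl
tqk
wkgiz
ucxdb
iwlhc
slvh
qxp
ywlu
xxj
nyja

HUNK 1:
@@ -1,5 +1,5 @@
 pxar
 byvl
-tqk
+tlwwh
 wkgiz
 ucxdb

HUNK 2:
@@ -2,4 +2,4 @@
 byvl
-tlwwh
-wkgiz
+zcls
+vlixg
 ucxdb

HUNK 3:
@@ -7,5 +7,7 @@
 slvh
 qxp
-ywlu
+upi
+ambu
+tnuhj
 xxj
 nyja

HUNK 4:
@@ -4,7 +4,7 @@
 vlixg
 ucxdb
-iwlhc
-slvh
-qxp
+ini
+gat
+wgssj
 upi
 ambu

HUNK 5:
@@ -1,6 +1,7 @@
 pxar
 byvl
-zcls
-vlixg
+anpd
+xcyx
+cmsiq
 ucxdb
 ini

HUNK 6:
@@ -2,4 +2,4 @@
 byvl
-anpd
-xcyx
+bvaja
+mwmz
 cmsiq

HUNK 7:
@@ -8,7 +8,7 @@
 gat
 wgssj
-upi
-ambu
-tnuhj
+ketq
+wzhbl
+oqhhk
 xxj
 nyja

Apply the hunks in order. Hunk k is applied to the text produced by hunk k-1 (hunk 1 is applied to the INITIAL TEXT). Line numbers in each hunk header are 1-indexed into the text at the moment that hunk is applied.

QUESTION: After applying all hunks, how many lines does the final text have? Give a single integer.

Hunk 1: at line 1 remove [tqk] add [tlwwh] -> 11 lines: pxar byvl tlwwh wkgiz ucxdb iwlhc slvh qxp ywlu xxj nyja
Hunk 2: at line 2 remove [tlwwh,wkgiz] add [zcls,vlixg] -> 11 lines: pxar byvl zcls vlixg ucxdb iwlhc slvh qxp ywlu xxj nyja
Hunk 3: at line 7 remove [ywlu] add [upi,ambu,tnuhj] -> 13 lines: pxar byvl zcls vlixg ucxdb iwlhc slvh qxp upi ambu tnuhj xxj nyja
Hunk 4: at line 4 remove [iwlhc,slvh,qxp] add [ini,gat,wgssj] -> 13 lines: pxar byvl zcls vlixg ucxdb ini gat wgssj upi ambu tnuhj xxj nyja
Hunk 5: at line 1 remove [zcls,vlixg] add [anpd,xcyx,cmsiq] -> 14 lines: pxar byvl anpd xcyx cmsiq ucxdb ini gat wgssj upi ambu tnuhj xxj nyja
Hunk 6: at line 2 remove [anpd,xcyx] add [bvaja,mwmz] -> 14 lines: pxar byvl bvaja mwmz cmsiq ucxdb ini gat wgssj upi ambu tnuhj xxj nyja
Hunk 7: at line 8 remove [upi,ambu,tnuhj] add [ketq,wzhbl,oqhhk] -> 14 lines: pxar byvl bvaja mwmz cmsiq ucxdb ini gat wgssj ketq wzhbl oqhhk xxj nyja
Final line count: 14

Answer: 14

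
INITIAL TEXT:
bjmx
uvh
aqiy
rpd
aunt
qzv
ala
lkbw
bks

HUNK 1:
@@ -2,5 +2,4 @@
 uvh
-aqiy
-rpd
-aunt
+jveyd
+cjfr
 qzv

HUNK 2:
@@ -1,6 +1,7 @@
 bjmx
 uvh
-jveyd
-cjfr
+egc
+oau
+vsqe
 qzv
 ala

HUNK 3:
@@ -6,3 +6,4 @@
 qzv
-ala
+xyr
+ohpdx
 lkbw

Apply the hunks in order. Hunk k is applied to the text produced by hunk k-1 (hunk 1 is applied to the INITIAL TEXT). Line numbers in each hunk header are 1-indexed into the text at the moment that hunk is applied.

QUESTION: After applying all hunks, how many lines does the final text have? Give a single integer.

Hunk 1: at line 2 remove [aqiy,rpd,aunt] add [jveyd,cjfr] -> 8 lines: bjmx uvh jveyd cjfr qzv ala lkbw bks
Hunk 2: at line 1 remove [jveyd,cjfr] add [egc,oau,vsqe] -> 9 lines: bjmx uvh egc oau vsqe qzv ala lkbw bks
Hunk 3: at line 6 remove [ala] add [xyr,ohpdx] -> 10 lines: bjmx uvh egc oau vsqe qzv xyr ohpdx lkbw bks
Final line count: 10

Answer: 10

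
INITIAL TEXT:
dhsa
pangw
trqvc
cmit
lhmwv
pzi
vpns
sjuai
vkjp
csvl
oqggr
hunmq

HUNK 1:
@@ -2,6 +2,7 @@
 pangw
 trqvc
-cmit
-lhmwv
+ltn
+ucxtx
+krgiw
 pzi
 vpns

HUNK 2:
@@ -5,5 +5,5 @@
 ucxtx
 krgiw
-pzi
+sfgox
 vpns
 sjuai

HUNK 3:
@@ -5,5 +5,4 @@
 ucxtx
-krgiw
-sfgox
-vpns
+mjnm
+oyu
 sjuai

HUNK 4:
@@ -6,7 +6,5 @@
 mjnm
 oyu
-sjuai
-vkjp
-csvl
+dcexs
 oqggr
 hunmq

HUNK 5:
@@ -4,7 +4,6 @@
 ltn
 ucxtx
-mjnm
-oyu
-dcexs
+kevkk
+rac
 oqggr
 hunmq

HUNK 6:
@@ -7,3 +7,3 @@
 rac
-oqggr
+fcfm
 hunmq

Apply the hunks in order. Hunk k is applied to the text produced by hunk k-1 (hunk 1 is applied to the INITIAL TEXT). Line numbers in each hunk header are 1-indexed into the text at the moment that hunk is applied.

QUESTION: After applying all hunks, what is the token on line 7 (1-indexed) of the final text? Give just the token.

Answer: rac

Derivation:
Hunk 1: at line 2 remove [cmit,lhmwv] add [ltn,ucxtx,krgiw] -> 13 lines: dhsa pangw trqvc ltn ucxtx krgiw pzi vpns sjuai vkjp csvl oqggr hunmq
Hunk 2: at line 5 remove [pzi] add [sfgox] -> 13 lines: dhsa pangw trqvc ltn ucxtx krgiw sfgox vpns sjuai vkjp csvl oqggr hunmq
Hunk 3: at line 5 remove [krgiw,sfgox,vpns] add [mjnm,oyu] -> 12 lines: dhsa pangw trqvc ltn ucxtx mjnm oyu sjuai vkjp csvl oqggr hunmq
Hunk 4: at line 6 remove [sjuai,vkjp,csvl] add [dcexs] -> 10 lines: dhsa pangw trqvc ltn ucxtx mjnm oyu dcexs oqggr hunmq
Hunk 5: at line 4 remove [mjnm,oyu,dcexs] add [kevkk,rac] -> 9 lines: dhsa pangw trqvc ltn ucxtx kevkk rac oqggr hunmq
Hunk 6: at line 7 remove [oqggr] add [fcfm] -> 9 lines: dhsa pangw trqvc ltn ucxtx kevkk rac fcfm hunmq
Final line 7: rac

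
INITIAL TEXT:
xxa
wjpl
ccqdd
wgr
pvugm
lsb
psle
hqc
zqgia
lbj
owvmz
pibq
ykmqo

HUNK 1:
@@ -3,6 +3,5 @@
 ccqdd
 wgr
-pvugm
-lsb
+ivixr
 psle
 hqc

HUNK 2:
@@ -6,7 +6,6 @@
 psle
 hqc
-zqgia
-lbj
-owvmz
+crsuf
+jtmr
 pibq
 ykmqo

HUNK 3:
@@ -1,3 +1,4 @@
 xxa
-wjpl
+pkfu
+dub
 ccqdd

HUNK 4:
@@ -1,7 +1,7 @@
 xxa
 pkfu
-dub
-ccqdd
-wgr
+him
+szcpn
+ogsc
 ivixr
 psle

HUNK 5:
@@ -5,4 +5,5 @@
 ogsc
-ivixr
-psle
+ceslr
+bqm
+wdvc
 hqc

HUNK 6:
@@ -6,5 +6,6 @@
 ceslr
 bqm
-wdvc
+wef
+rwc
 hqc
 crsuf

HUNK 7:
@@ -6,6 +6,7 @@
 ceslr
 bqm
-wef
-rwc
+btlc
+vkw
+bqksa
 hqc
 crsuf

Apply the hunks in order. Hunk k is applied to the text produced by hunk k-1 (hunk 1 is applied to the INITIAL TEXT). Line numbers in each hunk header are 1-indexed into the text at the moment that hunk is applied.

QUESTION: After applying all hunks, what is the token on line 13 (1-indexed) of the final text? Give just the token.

Hunk 1: at line 3 remove [pvugm,lsb] add [ivixr] -> 12 lines: xxa wjpl ccqdd wgr ivixr psle hqc zqgia lbj owvmz pibq ykmqo
Hunk 2: at line 6 remove [zqgia,lbj,owvmz] add [crsuf,jtmr] -> 11 lines: xxa wjpl ccqdd wgr ivixr psle hqc crsuf jtmr pibq ykmqo
Hunk 3: at line 1 remove [wjpl] add [pkfu,dub] -> 12 lines: xxa pkfu dub ccqdd wgr ivixr psle hqc crsuf jtmr pibq ykmqo
Hunk 4: at line 1 remove [dub,ccqdd,wgr] add [him,szcpn,ogsc] -> 12 lines: xxa pkfu him szcpn ogsc ivixr psle hqc crsuf jtmr pibq ykmqo
Hunk 5: at line 5 remove [ivixr,psle] add [ceslr,bqm,wdvc] -> 13 lines: xxa pkfu him szcpn ogsc ceslr bqm wdvc hqc crsuf jtmr pibq ykmqo
Hunk 6: at line 6 remove [wdvc] add [wef,rwc] -> 14 lines: xxa pkfu him szcpn ogsc ceslr bqm wef rwc hqc crsuf jtmr pibq ykmqo
Hunk 7: at line 6 remove [wef,rwc] add [btlc,vkw,bqksa] -> 15 lines: xxa pkfu him szcpn ogsc ceslr bqm btlc vkw bqksa hqc crsuf jtmr pibq ykmqo
Final line 13: jtmr

Answer: jtmr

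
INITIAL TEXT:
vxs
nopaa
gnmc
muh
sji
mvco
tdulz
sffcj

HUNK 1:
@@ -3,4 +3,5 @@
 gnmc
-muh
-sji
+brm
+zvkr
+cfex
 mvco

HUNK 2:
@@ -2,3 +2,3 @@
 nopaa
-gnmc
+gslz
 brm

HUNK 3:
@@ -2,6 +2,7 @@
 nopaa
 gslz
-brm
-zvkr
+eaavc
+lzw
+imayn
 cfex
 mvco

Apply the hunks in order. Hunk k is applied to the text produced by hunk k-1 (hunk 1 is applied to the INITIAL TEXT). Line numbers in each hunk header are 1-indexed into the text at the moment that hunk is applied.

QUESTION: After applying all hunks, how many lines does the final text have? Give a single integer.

Hunk 1: at line 3 remove [muh,sji] add [brm,zvkr,cfex] -> 9 lines: vxs nopaa gnmc brm zvkr cfex mvco tdulz sffcj
Hunk 2: at line 2 remove [gnmc] add [gslz] -> 9 lines: vxs nopaa gslz brm zvkr cfex mvco tdulz sffcj
Hunk 3: at line 2 remove [brm,zvkr] add [eaavc,lzw,imayn] -> 10 lines: vxs nopaa gslz eaavc lzw imayn cfex mvco tdulz sffcj
Final line count: 10

Answer: 10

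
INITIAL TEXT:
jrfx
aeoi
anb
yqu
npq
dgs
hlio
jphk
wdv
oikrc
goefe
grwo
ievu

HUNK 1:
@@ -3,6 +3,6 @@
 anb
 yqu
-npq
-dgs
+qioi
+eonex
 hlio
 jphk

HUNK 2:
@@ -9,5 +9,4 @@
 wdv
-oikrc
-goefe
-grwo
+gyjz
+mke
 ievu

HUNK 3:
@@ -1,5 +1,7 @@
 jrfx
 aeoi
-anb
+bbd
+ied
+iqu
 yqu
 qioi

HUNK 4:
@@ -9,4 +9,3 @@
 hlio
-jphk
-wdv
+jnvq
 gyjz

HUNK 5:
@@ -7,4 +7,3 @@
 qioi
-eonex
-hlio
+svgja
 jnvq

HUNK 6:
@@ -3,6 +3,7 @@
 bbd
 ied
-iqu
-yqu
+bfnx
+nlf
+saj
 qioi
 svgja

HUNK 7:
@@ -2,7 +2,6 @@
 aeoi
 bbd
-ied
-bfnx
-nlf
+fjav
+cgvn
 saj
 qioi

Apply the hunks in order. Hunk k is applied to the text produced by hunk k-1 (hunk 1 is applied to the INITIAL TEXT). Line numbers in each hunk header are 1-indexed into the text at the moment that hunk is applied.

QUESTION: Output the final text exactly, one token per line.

Answer: jrfx
aeoi
bbd
fjav
cgvn
saj
qioi
svgja
jnvq
gyjz
mke
ievu

Derivation:
Hunk 1: at line 3 remove [npq,dgs] add [qioi,eonex] -> 13 lines: jrfx aeoi anb yqu qioi eonex hlio jphk wdv oikrc goefe grwo ievu
Hunk 2: at line 9 remove [oikrc,goefe,grwo] add [gyjz,mke] -> 12 lines: jrfx aeoi anb yqu qioi eonex hlio jphk wdv gyjz mke ievu
Hunk 3: at line 1 remove [anb] add [bbd,ied,iqu] -> 14 lines: jrfx aeoi bbd ied iqu yqu qioi eonex hlio jphk wdv gyjz mke ievu
Hunk 4: at line 9 remove [jphk,wdv] add [jnvq] -> 13 lines: jrfx aeoi bbd ied iqu yqu qioi eonex hlio jnvq gyjz mke ievu
Hunk 5: at line 7 remove [eonex,hlio] add [svgja] -> 12 lines: jrfx aeoi bbd ied iqu yqu qioi svgja jnvq gyjz mke ievu
Hunk 6: at line 3 remove [iqu,yqu] add [bfnx,nlf,saj] -> 13 lines: jrfx aeoi bbd ied bfnx nlf saj qioi svgja jnvq gyjz mke ievu
Hunk 7: at line 2 remove [ied,bfnx,nlf] add [fjav,cgvn] -> 12 lines: jrfx aeoi bbd fjav cgvn saj qioi svgja jnvq gyjz mke ievu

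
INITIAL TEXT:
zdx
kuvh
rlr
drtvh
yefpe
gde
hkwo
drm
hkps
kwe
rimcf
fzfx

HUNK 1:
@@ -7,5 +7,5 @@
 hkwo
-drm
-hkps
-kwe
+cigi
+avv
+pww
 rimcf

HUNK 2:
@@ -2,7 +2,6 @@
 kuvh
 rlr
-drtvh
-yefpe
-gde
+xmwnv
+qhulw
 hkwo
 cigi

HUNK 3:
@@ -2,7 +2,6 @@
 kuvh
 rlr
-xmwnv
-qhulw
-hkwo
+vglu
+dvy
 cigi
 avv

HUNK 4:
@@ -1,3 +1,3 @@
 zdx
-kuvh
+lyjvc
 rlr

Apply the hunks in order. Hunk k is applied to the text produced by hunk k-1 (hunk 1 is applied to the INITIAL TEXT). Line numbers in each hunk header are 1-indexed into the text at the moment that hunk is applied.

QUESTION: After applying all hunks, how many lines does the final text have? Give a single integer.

Answer: 10

Derivation:
Hunk 1: at line 7 remove [drm,hkps,kwe] add [cigi,avv,pww] -> 12 lines: zdx kuvh rlr drtvh yefpe gde hkwo cigi avv pww rimcf fzfx
Hunk 2: at line 2 remove [drtvh,yefpe,gde] add [xmwnv,qhulw] -> 11 lines: zdx kuvh rlr xmwnv qhulw hkwo cigi avv pww rimcf fzfx
Hunk 3: at line 2 remove [xmwnv,qhulw,hkwo] add [vglu,dvy] -> 10 lines: zdx kuvh rlr vglu dvy cigi avv pww rimcf fzfx
Hunk 4: at line 1 remove [kuvh] add [lyjvc] -> 10 lines: zdx lyjvc rlr vglu dvy cigi avv pww rimcf fzfx
Final line count: 10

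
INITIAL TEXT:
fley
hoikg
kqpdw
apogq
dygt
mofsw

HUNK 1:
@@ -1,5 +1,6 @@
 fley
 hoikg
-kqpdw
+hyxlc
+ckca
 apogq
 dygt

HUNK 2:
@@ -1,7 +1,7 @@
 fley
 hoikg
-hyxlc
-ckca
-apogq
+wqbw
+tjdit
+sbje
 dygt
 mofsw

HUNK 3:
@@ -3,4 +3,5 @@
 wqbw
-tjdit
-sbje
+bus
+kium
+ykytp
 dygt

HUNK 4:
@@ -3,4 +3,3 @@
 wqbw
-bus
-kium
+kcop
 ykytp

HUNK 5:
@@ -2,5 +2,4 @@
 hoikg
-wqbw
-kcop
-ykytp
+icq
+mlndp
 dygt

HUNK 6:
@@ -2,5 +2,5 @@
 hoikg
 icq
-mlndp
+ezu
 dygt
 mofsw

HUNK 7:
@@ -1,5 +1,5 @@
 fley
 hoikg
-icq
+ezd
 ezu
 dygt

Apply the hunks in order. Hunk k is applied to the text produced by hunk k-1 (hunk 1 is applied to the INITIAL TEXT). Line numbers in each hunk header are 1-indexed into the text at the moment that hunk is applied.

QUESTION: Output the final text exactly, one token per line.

Answer: fley
hoikg
ezd
ezu
dygt
mofsw

Derivation:
Hunk 1: at line 1 remove [kqpdw] add [hyxlc,ckca] -> 7 lines: fley hoikg hyxlc ckca apogq dygt mofsw
Hunk 2: at line 1 remove [hyxlc,ckca,apogq] add [wqbw,tjdit,sbje] -> 7 lines: fley hoikg wqbw tjdit sbje dygt mofsw
Hunk 3: at line 3 remove [tjdit,sbje] add [bus,kium,ykytp] -> 8 lines: fley hoikg wqbw bus kium ykytp dygt mofsw
Hunk 4: at line 3 remove [bus,kium] add [kcop] -> 7 lines: fley hoikg wqbw kcop ykytp dygt mofsw
Hunk 5: at line 2 remove [wqbw,kcop,ykytp] add [icq,mlndp] -> 6 lines: fley hoikg icq mlndp dygt mofsw
Hunk 6: at line 2 remove [mlndp] add [ezu] -> 6 lines: fley hoikg icq ezu dygt mofsw
Hunk 7: at line 1 remove [icq] add [ezd] -> 6 lines: fley hoikg ezd ezu dygt mofsw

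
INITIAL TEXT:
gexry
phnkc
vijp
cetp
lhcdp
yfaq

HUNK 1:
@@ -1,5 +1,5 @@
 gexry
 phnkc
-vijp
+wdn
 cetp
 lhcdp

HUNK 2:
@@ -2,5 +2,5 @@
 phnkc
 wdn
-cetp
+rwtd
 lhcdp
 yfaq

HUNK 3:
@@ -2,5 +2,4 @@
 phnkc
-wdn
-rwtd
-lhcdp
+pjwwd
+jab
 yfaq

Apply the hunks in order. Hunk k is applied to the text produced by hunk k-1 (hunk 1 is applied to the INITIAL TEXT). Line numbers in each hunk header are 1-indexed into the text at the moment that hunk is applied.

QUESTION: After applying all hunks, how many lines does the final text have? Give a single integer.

Hunk 1: at line 1 remove [vijp] add [wdn] -> 6 lines: gexry phnkc wdn cetp lhcdp yfaq
Hunk 2: at line 2 remove [cetp] add [rwtd] -> 6 lines: gexry phnkc wdn rwtd lhcdp yfaq
Hunk 3: at line 2 remove [wdn,rwtd,lhcdp] add [pjwwd,jab] -> 5 lines: gexry phnkc pjwwd jab yfaq
Final line count: 5

Answer: 5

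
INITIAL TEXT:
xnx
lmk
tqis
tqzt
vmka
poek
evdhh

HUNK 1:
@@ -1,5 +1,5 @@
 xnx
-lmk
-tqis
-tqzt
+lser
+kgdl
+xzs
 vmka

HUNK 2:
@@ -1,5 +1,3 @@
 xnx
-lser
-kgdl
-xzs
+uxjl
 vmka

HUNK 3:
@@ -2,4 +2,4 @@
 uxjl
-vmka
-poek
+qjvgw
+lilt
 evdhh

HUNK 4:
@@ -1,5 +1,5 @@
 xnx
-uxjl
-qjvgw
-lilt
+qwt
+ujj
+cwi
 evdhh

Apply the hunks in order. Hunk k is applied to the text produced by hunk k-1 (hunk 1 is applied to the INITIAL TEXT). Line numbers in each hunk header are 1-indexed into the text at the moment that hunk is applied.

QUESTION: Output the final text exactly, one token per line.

Answer: xnx
qwt
ujj
cwi
evdhh

Derivation:
Hunk 1: at line 1 remove [lmk,tqis,tqzt] add [lser,kgdl,xzs] -> 7 lines: xnx lser kgdl xzs vmka poek evdhh
Hunk 2: at line 1 remove [lser,kgdl,xzs] add [uxjl] -> 5 lines: xnx uxjl vmka poek evdhh
Hunk 3: at line 2 remove [vmka,poek] add [qjvgw,lilt] -> 5 lines: xnx uxjl qjvgw lilt evdhh
Hunk 4: at line 1 remove [uxjl,qjvgw,lilt] add [qwt,ujj,cwi] -> 5 lines: xnx qwt ujj cwi evdhh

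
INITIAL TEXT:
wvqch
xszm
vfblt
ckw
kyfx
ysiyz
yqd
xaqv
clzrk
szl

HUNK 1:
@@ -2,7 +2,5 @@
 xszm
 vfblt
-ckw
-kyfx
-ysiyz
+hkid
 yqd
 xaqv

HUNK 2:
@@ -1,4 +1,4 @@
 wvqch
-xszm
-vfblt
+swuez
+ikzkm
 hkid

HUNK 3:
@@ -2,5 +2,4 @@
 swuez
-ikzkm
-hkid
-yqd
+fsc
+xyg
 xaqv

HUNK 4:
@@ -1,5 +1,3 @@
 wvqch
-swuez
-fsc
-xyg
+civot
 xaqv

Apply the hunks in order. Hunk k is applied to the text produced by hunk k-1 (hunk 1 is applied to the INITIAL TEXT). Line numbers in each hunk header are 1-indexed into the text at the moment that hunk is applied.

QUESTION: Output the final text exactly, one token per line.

Answer: wvqch
civot
xaqv
clzrk
szl

Derivation:
Hunk 1: at line 2 remove [ckw,kyfx,ysiyz] add [hkid] -> 8 lines: wvqch xszm vfblt hkid yqd xaqv clzrk szl
Hunk 2: at line 1 remove [xszm,vfblt] add [swuez,ikzkm] -> 8 lines: wvqch swuez ikzkm hkid yqd xaqv clzrk szl
Hunk 3: at line 2 remove [ikzkm,hkid,yqd] add [fsc,xyg] -> 7 lines: wvqch swuez fsc xyg xaqv clzrk szl
Hunk 4: at line 1 remove [swuez,fsc,xyg] add [civot] -> 5 lines: wvqch civot xaqv clzrk szl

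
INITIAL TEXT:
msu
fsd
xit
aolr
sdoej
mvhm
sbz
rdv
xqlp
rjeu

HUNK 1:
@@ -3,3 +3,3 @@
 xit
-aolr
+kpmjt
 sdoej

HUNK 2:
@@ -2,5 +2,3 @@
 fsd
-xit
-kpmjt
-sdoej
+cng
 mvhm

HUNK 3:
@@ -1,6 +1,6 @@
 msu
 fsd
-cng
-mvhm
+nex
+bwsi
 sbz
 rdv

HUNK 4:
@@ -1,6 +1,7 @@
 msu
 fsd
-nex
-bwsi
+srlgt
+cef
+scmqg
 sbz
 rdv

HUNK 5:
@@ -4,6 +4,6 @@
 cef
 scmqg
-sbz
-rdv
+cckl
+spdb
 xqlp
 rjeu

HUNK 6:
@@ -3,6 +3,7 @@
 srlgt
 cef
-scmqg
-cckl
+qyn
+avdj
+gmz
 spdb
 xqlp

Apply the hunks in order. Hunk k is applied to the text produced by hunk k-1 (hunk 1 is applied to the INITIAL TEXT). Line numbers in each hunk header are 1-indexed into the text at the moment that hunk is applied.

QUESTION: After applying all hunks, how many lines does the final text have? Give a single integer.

Hunk 1: at line 3 remove [aolr] add [kpmjt] -> 10 lines: msu fsd xit kpmjt sdoej mvhm sbz rdv xqlp rjeu
Hunk 2: at line 2 remove [xit,kpmjt,sdoej] add [cng] -> 8 lines: msu fsd cng mvhm sbz rdv xqlp rjeu
Hunk 3: at line 1 remove [cng,mvhm] add [nex,bwsi] -> 8 lines: msu fsd nex bwsi sbz rdv xqlp rjeu
Hunk 4: at line 1 remove [nex,bwsi] add [srlgt,cef,scmqg] -> 9 lines: msu fsd srlgt cef scmqg sbz rdv xqlp rjeu
Hunk 5: at line 4 remove [sbz,rdv] add [cckl,spdb] -> 9 lines: msu fsd srlgt cef scmqg cckl spdb xqlp rjeu
Hunk 6: at line 3 remove [scmqg,cckl] add [qyn,avdj,gmz] -> 10 lines: msu fsd srlgt cef qyn avdj gmz spdb xqlp rjeu
Final line count: 10

Answer: 10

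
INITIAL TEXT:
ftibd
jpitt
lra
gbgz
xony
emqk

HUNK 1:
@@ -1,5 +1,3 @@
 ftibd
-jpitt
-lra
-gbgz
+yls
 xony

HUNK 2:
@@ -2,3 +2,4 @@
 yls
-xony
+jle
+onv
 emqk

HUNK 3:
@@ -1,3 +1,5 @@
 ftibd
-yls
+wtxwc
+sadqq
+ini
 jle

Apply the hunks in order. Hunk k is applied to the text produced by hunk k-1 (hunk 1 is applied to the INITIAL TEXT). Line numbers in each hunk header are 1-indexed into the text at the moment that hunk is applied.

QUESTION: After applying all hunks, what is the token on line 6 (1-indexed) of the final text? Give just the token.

Hunk 1: at line 1 remove [jpitt,lra,gbgz] add [yls] -> 4 lines: ftibd yls xony emqk
Hunk 2: at line 2 remove [xony] add [jle,onv] -> 5 lines: ftibd yls jle onv emqk
Hunk 3: at line 1 remove [yls] add [wtxwc,sadqq,ini] -> 7 lines: ftibd wtxwc sadqq ini jle onv emqk
Final line 6: onv

Answer: onv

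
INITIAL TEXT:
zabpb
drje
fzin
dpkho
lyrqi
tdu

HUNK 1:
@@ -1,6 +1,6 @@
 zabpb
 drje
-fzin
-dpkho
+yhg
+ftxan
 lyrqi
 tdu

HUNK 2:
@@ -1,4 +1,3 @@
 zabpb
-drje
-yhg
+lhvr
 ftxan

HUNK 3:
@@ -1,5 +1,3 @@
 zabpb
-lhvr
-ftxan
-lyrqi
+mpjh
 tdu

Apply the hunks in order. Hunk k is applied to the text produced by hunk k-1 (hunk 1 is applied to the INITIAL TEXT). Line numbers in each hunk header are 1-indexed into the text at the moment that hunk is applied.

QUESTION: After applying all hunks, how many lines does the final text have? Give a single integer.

Answer: 3

Derivation:
Hunk 1: at line 1 remove [fzin,dpkho] add [yhg,ftxan] -> 6 lines: zabpb drje yhg ftxan lyrqi tdu
Hunk 2: at line 1 remove [drje,yhg] add [lhvr] -> 5 lines: zabpb lhvr ftxan lyrqi tdu
Hunk 3: at line 1 remove [lhvr,ftxan,lyrqi] add [mpjh] -> 3 lines: zabpb mpjh tdu
Final line count: 3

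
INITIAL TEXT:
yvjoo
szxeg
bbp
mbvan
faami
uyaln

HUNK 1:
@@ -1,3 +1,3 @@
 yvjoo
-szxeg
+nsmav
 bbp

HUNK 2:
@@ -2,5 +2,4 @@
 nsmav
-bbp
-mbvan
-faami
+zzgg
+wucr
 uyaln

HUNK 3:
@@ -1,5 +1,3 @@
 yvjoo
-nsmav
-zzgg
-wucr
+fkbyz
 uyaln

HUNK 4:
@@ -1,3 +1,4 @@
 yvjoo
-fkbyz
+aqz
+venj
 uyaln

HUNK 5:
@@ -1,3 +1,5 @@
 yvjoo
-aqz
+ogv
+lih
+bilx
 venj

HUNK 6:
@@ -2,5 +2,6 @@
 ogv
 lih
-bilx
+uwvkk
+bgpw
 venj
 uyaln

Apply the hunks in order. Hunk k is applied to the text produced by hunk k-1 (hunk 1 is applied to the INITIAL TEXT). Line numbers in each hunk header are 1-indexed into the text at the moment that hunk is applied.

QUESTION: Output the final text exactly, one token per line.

Answer: yvjoo
ogv
lih
uwvkk
bgpw
venj
uyaln

Derivation:
Hunk 1: at line 1 remove [szxeg] add [nsmav] -> 6 lines: yvjoo nsmav bbp mbvan faami uyaln
Hunk 2: at line 2 remove [bbp,mbvan,faami] add [zzgg,wucr] -> 5 lines: yvjoo nsmav zzgg wucr uyaln
Hunk 3: at line 1 remove [nsmav,zzgg,wucr] add [fkbyz] -> 3 lines: yvjoo fkbyz uyaln
Hunk 4: at line 1 remove [fkbyz] add [aqz,venj] -> 4 lines: yvjoo aqz venj uyaln
Hunk 5: at line 1 remove [aqz] add [ogv,lih,bilx] -> 6 lines: yvjoo ogv lih bilx venj uyaln
Hunk 6: at line 2 remove [bilx] add [uwvkk,bgpw] -> 7 lines: yvjoo ogv lih uwvkk bgpw venj uyaln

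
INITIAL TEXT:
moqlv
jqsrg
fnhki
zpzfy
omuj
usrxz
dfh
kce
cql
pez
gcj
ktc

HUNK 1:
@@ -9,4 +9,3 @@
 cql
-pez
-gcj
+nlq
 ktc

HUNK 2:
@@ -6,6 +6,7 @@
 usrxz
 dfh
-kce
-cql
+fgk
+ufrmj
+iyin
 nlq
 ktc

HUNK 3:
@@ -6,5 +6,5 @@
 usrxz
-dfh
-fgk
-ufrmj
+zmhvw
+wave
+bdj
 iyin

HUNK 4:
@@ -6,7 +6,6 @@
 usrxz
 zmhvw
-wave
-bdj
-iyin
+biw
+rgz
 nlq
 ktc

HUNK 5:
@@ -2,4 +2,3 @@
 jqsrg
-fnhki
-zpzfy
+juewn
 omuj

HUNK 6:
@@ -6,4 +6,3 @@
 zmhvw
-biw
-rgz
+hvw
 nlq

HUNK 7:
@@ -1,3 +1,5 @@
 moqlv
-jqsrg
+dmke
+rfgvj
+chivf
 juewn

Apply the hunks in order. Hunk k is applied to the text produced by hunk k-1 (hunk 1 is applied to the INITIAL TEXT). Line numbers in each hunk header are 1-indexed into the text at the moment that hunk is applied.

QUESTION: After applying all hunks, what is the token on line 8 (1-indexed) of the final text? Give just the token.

Answer: zmhvw

Derivation:
Hunk 1: at line 9 remove [pez,gcj] add [nlq] -> 11 lines: moqlv jqsrg fnhki zpzfy omuj usrxz dfh kce cql nlq ktc
Hunk 2: at line 6 remove [kce,cql] add [fgk,ufrmj,iyin] -> 12 lines: moqlv jqsrg fnhki zpzfy omuj usrxz dfh fgk ufrmj iyin nlq ktc
Hunk 3: at line 6 remove [dfh,fgk,ufrmj] add [zmhvw,wave,bdj] -> 12 lines: moqlv jqsrg fnhki zpzfy omuj usrxz zmhvw wave bdj iyin nlq ktc
Hunk 4: at line 6 remove [wave,bdj,iyin] add [biw,rgz] -> 11 lines: moqlv jqsrg fnhki zpzfy omuj usrxz zmhvw biw rgz nlq ktc
Hunk 5: at line 2 remove [fnhki,zpzfy] add [juewn] -> 10 lines: moqlv jqsrg juewn omuj usrxz zmhvw biw rgz nlq ktc
Hunk 6: at line 6 remove [biw,rgz] add [hvw] -> 9 lines: moqlv jqsrg juewn omuj usrxz zmhvw hvw nlq ktc
Hunk 7: at line 1 remove [jqsrg] add [dmke,rfgvj,chivf] -> 11 lines: moqlv dmke rfgvj chivf juewn omuj usrxz zmhvw hvw nlq ktc
Final line 8: zmhvw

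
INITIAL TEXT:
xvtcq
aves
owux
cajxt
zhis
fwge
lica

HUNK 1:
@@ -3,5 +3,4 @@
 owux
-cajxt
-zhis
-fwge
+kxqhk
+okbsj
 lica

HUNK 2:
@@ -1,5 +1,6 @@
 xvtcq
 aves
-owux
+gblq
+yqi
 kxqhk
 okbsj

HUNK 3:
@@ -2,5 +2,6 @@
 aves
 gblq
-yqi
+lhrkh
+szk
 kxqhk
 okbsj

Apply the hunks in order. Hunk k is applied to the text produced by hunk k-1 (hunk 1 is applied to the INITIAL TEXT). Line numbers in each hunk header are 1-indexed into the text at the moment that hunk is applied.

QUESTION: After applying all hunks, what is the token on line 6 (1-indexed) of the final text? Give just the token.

Answer: kxqhk

Derivation:
Hunk 1: at line 3 remove [cajxt,zhis,fwge] add [kxqhk,okbsj] -> 6 lines: xvtcq aves owux kxqhk okbsj lica
Hunk 2: at line 1 remove [owux] add [gblq,yqi] -> 7 lines: xvtcq aves gblq yqi kxqhk okbsj lica
Hunk 3: at line 2 remove [yqi] add [lhrkh,szk] -> 8 lines: xvtcq aves gblq lhrkh szk kxqhk okbsj lica
Final line 6: kxqhk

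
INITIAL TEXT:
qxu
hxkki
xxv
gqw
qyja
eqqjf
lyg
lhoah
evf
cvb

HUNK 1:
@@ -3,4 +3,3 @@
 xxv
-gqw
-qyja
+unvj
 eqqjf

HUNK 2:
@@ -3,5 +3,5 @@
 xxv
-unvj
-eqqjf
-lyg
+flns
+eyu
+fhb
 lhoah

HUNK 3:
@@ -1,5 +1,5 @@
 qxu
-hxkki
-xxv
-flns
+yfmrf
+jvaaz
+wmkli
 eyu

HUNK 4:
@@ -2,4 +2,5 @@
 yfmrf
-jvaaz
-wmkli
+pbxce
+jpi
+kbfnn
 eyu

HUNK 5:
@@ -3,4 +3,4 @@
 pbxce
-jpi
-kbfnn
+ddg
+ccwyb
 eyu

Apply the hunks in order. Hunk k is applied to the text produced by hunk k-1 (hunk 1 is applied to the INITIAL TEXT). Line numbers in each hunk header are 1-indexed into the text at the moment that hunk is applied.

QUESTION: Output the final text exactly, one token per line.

Answer: qxu
yfmrf
pbxce
ddg
ccwyb
eyu
fhb
lhoah
evf
cvb

Derivation:
Hunk 1: at line 3 remove [gqw,qyja] add [unvj] -> 9 lines: qxu hxkki xxv unvj eqqjf lyg lhoah evf cvb
Hunk 2: at line 3 remove [unvj,eqqjf,lyg] add [flns,eyu,fhb] -> 9 lines: qxu hxkki xxv flns eyu fhb lhoah evf cvb
Hunk 3: at line 1 remove [hxkki,xxv,flns] add [yfmrf,jvaaz,wmkli] -> 9 lines: qxu yfmrf jvaaz wmkli eyu fhb lhoah evf cvb
Hunk 4: at line 2 remove [jvaaz,wmkli] add [pbxce,jpi,kbfnn] -> 10 lines: qxu yfmrf pbxce jpi kbfnn eyu fhb lhoah evf cvb
Hunk 5: at line 3 remove [jpi,kbfnn] add [ddg,ccwyb] -> 10 lines: qxu yfmrf pbxce ddg ccwyb eyu fhb lhoah evf cvb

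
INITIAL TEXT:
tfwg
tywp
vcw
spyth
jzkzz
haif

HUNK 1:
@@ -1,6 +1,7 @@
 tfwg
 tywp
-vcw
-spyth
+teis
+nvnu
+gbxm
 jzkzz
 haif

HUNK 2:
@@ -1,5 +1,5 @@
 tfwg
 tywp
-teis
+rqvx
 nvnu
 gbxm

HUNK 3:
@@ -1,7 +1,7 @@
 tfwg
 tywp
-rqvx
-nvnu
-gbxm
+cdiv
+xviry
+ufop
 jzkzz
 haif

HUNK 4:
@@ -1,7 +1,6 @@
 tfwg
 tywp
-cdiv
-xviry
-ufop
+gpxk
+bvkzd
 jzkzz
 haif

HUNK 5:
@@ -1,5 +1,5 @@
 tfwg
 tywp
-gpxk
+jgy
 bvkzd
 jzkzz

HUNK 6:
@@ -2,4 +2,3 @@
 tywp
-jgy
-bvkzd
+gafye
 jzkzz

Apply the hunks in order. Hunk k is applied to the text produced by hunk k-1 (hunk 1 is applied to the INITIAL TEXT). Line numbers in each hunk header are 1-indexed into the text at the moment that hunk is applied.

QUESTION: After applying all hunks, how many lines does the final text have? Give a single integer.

Answer: 5

Derivation:
Hunk 1: at line 1 remove [vcw,spyth] add [teis,nvnu,gbxm] -> 7 lines: tfwg tywp teis nvnu gbxm jzkzz haif
Hunk 2: at line 1 remove [teis] add [rqvx] -> 7 lines: tfwg tywp rqvx nvnu gbxm jzkzz haif
Hunk 3: at line 1 remove [rqvx,nvnu,gbxm] add [cdiv,xviry,ufop] -> 7 lines: tfwg tywp cdiv xviry ufop jzkzz haif
Hunk 4: at line 1 remove [cdiv,xviry,ufop] add [gpxk,bvkzd] -> 6 lines: tfwg tywp gpxk bvkzd jzkzz haif
Hunk 5: at line 1 remove [gpxk] add [jgy] -> 6 lines: tfwg tywp jgy bvkzd jzkzz haif
Hunk 6: at line 2 remove [jgy,bvkzd] add [gafye] -> 5 lines: tfwg tywp gafye jzkzz haif
Final line count: 5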